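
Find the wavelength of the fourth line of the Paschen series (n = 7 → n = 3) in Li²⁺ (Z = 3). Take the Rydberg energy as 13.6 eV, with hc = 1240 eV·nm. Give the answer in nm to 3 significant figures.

112 nm

The Paschen series terminates on n_f = 3; the fourth line has n_i = 3+4 = 7.
ΔE = 122.4 × (1/3² − 1/7²) = 11.10 eV.
λ = 1240 / 11.10 = 112 nm.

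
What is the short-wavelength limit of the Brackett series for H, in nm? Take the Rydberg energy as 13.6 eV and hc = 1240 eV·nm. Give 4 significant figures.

The Brackett series has lower level n_f = 4; the series limit corresponds to n_i → ∞.
ΔE_max = 13.6 × 1 / 4² = 0.8500 eV.
λ_min = 1240 / 0.8500 = 1459 nm.

1459 nm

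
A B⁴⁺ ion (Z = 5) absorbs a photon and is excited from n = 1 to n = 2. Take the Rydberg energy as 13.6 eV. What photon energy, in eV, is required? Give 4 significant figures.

The Bohr energies scale as Z², so for Z = 5: E_n = −340.0/n² eV.
E_2 = −340.0/4 = −85.00 eV and E_1 = −340.0/1 = −340.0 eV.
The photon energy is |E_2 − E_1| = 255.0 eV.

255.0 eV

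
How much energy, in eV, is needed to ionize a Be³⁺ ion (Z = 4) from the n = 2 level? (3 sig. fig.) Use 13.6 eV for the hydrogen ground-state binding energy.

54.4 eV

E_n = −13.6 Z²/n² = −217.6/n² eV for Z = 4.
E_2 = −217.6/4 = −54.4 eV, so ionization (to E = 0) requires 54.4 eV.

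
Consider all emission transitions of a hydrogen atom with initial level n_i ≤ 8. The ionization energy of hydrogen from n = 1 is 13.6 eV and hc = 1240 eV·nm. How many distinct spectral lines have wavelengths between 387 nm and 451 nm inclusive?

4

Enumerate all n_i → n_f pairs with 1 ≤ n_f < n_i ≤ 8 and compute λ = 1240 / [13.6·1·(1/n_f² − 1/n_i²)].
Lines falling in [387, 451] nm: 8→2 (389.0 nm), 7→2 (397.1 nm), 6→2 (410.3 nm), 5→2 (434.2 nm).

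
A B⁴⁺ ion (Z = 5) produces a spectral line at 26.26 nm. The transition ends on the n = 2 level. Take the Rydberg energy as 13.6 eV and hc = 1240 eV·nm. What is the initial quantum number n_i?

The photon energy is ΔE = hc/λ = 1240 / 26.26 = 47.22 eV.
With Z = 5, ΔE = 340.0 × (1/n_f² − 1/n_i²), so 1/n_f² − 1/n_i² = 0.1389.
With n_f = 2: 1/n_i² = 1/4 − 0.1389 = 0.1111, so n_i ≈ 3.00.

n_i = 3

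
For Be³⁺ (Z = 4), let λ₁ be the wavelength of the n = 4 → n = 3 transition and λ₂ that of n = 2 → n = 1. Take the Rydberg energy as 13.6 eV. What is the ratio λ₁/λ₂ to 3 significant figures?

15.4

λ ∝ 1/ΔE ∝ 1/(1/n_f² − 1/n_i²), and the Z² and hc factors cancel in the ratio.
λ₁/λ₂ = (1/1² − 1/2²)/(1/3² − 1/4²) = 0.7500/0.04861 = 15.4.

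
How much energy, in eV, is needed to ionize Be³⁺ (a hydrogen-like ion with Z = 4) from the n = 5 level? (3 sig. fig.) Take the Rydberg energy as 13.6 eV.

E_n = −13.6 Z²/n² = −217.6/n² eV for Z = 4.
E_5 = −217.6/25 = −8.70 eV, so ionization (to E = 0) requires 8.70 eV.

8.70 eV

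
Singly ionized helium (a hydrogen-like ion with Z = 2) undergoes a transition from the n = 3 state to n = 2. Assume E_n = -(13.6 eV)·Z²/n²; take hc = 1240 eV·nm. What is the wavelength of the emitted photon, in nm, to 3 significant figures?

For Z = 2 the level energies scale as Z², so the effective Rydberg energy is 13.6 × 4 = 54.40 eV.
ΔE = 54.40 × (1/2² − 1/3²) = 54.40 × 0.1389 = 7.556 eV.
λ = hc/ΔE = 1240 / 7.556 = 164 nm.

164 nm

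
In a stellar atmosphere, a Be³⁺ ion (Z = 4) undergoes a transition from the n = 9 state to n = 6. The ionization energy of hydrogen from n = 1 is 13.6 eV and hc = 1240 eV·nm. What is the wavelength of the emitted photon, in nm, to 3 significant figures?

369 nm

For Z = 4 the level energies scale as Z², so the effective Rydberg energy is 13.6 × 16 = 217.6 eV.
ΔE = 217.6 × (1/6² − 1/9²) = 217.6 × 0.01543 = 3.358 eV.
λ = hc/ΔE = 1240 / 3.358 = 369 nm.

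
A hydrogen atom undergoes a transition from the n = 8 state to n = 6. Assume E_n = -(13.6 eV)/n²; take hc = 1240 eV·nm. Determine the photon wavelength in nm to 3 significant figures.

ΔE = 13.60 × (1/6² − 1/8²) = 13.60 × 0.01215 = 0.1653 eV.
λ = hc/ΔE = 1240 / 0.1653 = 7500 nm.

7500 nm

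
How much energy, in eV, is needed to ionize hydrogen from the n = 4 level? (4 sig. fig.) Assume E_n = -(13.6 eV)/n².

E_4 = −13.60/16 = −0.8500 eV, so ionization (to E = 0) requires 0.8500 eV.

0.8500 eV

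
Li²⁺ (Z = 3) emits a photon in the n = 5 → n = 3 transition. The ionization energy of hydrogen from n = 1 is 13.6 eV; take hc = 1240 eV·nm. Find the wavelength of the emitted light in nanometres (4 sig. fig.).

142.5 nm

For Z = 3 the level energies scale as Z², so the effective Rydberg energy is 13.6 × 9 = 122.4 eV.
ΔE = 122.4 × (1/3² − 1/5²) = 122.4 × 0.07111 = 8.704 eV.
λ = hc/ΔE = 1240 / 8.704 = 142.5 nm.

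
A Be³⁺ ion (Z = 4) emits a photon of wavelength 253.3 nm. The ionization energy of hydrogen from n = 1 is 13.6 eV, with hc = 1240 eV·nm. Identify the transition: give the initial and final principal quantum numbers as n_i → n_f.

n_i = 5, n_f = 4

The photon energy is ΔE = hc/λ = 1240 / 253.3 = 4.895 eV.
With Z = 4, ΔE = 217.6 × (1/n_f² − 1/n_i²), so 1/n_f² − 1/n_i² = 0.02250.
Trying n_f = 4 gives 1/n_i² = 0.04000, i.e. n_i ≈ 5; this pair matches.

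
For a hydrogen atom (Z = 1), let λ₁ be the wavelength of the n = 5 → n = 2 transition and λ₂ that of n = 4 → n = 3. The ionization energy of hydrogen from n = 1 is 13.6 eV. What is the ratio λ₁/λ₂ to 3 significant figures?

λ ∝ 1/ΔE ∝ 1/(1/n_f² − 1/n_i²), and the Z² and hc factors cancel in the ratio.
λ₁/λ₂ = (1/3² − 1/4²)/(1/2² − 1/5²) = 0.04861/0.2100 = 0.231.

0.231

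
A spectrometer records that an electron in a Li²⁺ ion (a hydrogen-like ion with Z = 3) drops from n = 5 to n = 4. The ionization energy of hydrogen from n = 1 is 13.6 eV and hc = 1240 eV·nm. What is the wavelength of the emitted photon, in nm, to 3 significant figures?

For Z = 3 the level energies scale as Z², so the effective Rydberg energy is 13.6 × 9 = 122.4 eV.
ΔE = 122.4 × (1/4² − 1/5²) = 122.4 × 0.02250 = 2.754 eV.
λ = hc/ΔE = 1240 / 2.754 = 450 nm.

450 nm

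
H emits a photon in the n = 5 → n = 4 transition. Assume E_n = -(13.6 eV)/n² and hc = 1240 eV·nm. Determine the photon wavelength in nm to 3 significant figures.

ΔE = 13.60 × (1/4² − 1/5²) = 13.60 × 0.02250 = 0.3060 eV.
λ = hc/ΔE = 1240 / 0.3060 = 4050 nm.
This line belongs to the Brackett series.

4050 nm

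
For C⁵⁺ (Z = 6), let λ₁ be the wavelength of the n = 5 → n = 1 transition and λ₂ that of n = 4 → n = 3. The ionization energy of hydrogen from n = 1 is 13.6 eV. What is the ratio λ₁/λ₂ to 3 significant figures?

0.0506

λ ∝ 1/ΔE ∝ 1/(1/n_f² − 1/n_i²), and the Z² and hc factors cancel in the ratio.
λ₁/λ₂ = (1/3² − 1/4²)/(1/1² − 1/5²) = 0.04861/0.9600 = 0.0506.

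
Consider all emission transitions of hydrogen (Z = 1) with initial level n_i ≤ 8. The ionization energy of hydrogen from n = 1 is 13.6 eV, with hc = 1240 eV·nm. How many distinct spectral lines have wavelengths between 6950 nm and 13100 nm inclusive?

3

Enumerate all n_i → n_f pairs with 1 ≤ n_f < n_i ≤ 8 and compute λ = 1240 / [13.6·1·(1/n_f² − 1/n_i²)].
Lines falling in [6950, 13100] nm: 6→5 (7460 nm), 8→6 (7503 nm), 7→6 (12370 nm).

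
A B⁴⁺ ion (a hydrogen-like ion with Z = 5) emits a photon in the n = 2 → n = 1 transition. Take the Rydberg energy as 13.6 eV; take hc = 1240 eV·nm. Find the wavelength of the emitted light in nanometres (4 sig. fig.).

For Z = 5 the level energies scale as Z², so the effective Rydberg energy is 13.6 × 25 = 340.0 eV.
ΔE = 340.0 × (1/1² − 1/2²) = 340.0 × 0.7500 = 255.0 eV.
λ = hc/ΔE = 1240 / 255.0 = 4.863 nm.

4.863 nm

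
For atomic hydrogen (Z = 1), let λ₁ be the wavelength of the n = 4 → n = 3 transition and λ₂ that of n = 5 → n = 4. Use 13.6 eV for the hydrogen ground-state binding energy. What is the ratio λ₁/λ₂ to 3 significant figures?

λ ∝ 1/ΔE ∝ 1/(1/n_f² − 1/n_i²), and the Z² and hc factors cancel in the ratio.
λ₁/λ₂ = (1/4² − 1/5²)/(1/3² − 1/4²) = 0.02250/0.04861 = 0.463.

0.463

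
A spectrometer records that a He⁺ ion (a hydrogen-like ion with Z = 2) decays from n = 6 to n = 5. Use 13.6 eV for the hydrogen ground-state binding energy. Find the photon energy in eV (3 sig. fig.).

0.665 eV

The Bohr energies scale as Z², so for Z = 2: E_n = −54.40/n² eV.
E_6 = −54.40/36 = −1.511 eV and E_5 = −54.40/25 = −2.176 eV.
The photon energy is |E_6 − E_5| = 0.665 eV.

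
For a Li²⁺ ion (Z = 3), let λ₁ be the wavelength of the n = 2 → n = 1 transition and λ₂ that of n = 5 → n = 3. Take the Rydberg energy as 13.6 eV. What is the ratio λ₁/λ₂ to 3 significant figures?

λ ∝ 1/ΔE ∝ 1/(1/n_f² − 1/n_i²), and the Z² and hc factors cancel in the ratio.
λ₁/λ₂ = (1/3² − 1/5²)/(1/1² − 1/2²) = 0.07111/0.7500 = 0.0948.

0.0948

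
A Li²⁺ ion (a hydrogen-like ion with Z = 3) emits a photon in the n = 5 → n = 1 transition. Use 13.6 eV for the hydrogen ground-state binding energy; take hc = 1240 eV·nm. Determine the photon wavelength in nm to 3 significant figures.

10.6 nm

For Z = 3 the level energies scale as Z², so the effective Rydberg energy is 13.6 × 9 = 122.4 eV.
ΔE = 122.4 × (1/1² − 1/5²) = 122.4 × 0.9600 = 117.5 eV.
λ = hc/ΔE = 1240 / 117.5 = 10.6 nm.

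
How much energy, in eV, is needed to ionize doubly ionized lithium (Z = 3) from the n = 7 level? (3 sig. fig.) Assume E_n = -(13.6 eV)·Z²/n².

2.50 eV

E_n = −13.6 Z²/n² = −122.4/n² eV for Z = 3.
E_7 = −122.4/49 = −2.50 eV, so ionization (to E = 0) requires 2.50 eV.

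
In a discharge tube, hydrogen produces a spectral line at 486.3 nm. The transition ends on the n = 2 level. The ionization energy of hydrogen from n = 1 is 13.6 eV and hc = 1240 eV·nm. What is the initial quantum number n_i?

n_i = 4

The photon energy is ΔE = hc/λ = 1240 / 486.3 = 2.550 eV.
With Z = 1, ΔE = 13.60 × (1/n_f² − 1/n_i²), so 1/n_f² − 1/n_i² = 0.1875.
With n_f = 2: 1/n_i² = 1/4 − 0.1875 = 0.06251, so n_i ≈ 4.00.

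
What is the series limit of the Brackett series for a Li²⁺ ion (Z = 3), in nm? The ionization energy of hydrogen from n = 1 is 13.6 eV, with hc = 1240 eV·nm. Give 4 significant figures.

The Brackett series has lower level n_f = 4; the series limit corresponds to n_i → ∞.
ΔE_max = 13.6 × 9 / 4² = 7.650 eV.
λ_min = 1240 / 7.650 = 162.1 nm.

162.1 nm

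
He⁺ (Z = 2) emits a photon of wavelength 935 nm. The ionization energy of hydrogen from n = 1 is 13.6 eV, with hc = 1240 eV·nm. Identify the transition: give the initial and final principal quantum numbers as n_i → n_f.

n_i = 8, n_f = 5

The photon energy is ΔE = hc/λ = 1240 / 935 = 1.326 eV.
With Z = 2, ΔE = 54.40 × (1/n_f² − 1/n_i²), so 1/n_f² − 1/n_i² = 0.02438.
Trying n_f = 5 gives 1/n_i² = 0.01562, i.e. n_i ≈ 8; this pair matches.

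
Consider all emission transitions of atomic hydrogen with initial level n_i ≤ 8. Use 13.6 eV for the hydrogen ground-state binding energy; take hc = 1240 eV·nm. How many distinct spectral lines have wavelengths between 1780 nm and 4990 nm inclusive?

7

Enumerate all n_i → n_f pairs with 1 ≤ n_f < n_i ≤ 8 and compute λ = 1240 / [13.6·1·(1/n_f² − 1/n_i²)].
Lines falling in [1780, 4990] nm: 4→3 (1876 nm), 8→4 (1945 nm), 7→4 (2166 nm), 6→4 (2626 nm), 8→5 (3741 nm), 5→4 (4052 nm), 7→5 (4654 nm).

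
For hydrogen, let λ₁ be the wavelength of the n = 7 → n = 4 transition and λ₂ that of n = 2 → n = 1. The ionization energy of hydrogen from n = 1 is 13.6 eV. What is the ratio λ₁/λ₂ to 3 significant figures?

17.8

λ ∝ 1/ΔE ∝ 1/(1/n_f² − 1/n_i²), and the Z² and hc factors cancel in the ratio.
λ₁/λ₂ = (1/1² − 1/2²)/(1/4² − 1/7²) = 0.7500/0.04209 = 17.8.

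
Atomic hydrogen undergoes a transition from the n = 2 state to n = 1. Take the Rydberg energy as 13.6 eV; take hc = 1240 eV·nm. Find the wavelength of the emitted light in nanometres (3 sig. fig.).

122 nm

ΔE = 13.60 × (1/1² − 1/2²) = 13.60 × 0.7500 = 10.20 eV.
λ = hc/ΔE = 1240 / 10.20 = 122 nm.
This line belongs to the Lyman series.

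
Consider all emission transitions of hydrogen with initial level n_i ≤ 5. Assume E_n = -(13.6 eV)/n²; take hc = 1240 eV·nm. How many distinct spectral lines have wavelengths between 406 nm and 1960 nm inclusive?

5

Enumerate all n_i → n_f pairs with 1 ≤ n_f < n_i ≤ 5 and compute λ = 1240 / [13.6·1·(1/n_f² − 1/n_i²)].
Lines falling in [406, 1960] nm: 5→2 (434.2 nm), 4→2 (486.3 nm), 3→2 (656.5 nm), 5→3 (1282 nm), 4→3 (1876 nm).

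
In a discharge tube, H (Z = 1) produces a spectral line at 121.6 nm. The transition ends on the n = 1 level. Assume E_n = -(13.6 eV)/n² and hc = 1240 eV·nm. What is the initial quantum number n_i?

n_i = 2

The photon energy is ΔE = hc/λ = 1240 / 121.6 = 10.20 eV.
With Z = 1, ΔE = 13.60 × (1/n_f² − 1/n_i²), so 1/n_f² − 1/n_i² = 0.7498.
With n_f = 1: 1/n_i² = 1/1 − 0.7498 = 0.2502, so n_i ≈ 2.00.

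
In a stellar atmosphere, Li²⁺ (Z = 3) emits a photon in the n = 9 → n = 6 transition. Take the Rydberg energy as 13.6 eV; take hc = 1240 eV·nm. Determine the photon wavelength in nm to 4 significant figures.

For Z = 3 the level energies scale as Z², so the effective Rydberg energy is 13.6 × 9 = 122.4 eV.
ΔE = 122.4 × (1/6² − 1/9²) = 122.4 × 0.01543 = 1.889 eV.
λ = hc/ΔE = 1240 / 1.889 = 656.5 nm.

656.5 nm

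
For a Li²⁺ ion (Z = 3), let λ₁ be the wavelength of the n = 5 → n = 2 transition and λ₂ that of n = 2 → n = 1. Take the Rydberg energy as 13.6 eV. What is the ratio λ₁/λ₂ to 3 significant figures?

λ ∝ 1/ΔE ∝ 1/(1/n_f² − 1/n_i²), and the Z² and hc factors cancel in the ratio.
λ₁/λ₂ = (1/1² − 1/2²)/(1/2² − 1/5²) = 0.7500/0.2100 = 3.57.

3.57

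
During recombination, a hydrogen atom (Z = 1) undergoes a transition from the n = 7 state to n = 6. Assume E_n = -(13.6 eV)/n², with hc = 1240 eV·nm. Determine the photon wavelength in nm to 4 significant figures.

12370 nm

ΔE = 13.60 × (1/6² − 1/7²) = 13.60 × 0.007370 = 0.1002 eV.
λ = hc/ΔE = 1240 / 0.1002 = 12370 nm.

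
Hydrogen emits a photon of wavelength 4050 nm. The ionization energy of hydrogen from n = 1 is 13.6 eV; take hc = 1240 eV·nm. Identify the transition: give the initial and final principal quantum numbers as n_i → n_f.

The photon energy is ΔE = hc/λ = 1240 / 4050 = 0.3062 eV.
With Z = 1, ΔE = 13.60 × (1/n_f² − 1/n_i²), so 1/n_f² − 1/n_i² = 0.02251.
Trying n_f = 4 gives 1/n_i² = 0.03999, i.e. n_i ≈ 5; this pair matches.

n_i = 5, n_f = 4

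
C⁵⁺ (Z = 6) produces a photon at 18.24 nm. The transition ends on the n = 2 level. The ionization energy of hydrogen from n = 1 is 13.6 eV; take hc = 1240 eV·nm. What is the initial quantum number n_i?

The photon energy is ΔE = hc/λ = 1240 / 18.24 = 67.98 eV.
With Z = 6, ΔE = 489.6 × (1/n_f² − 1/n_i²), so 1/n_f² − 1/n_i² = 0.1389.
With n_f = 2: 1/n_i² = 1/4 − 0.1389 = 0.1111, so n_i ≈ 3.00.

n_i = 3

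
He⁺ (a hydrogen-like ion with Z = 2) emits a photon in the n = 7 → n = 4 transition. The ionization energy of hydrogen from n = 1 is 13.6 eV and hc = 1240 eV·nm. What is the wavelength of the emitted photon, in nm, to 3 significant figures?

542 nm

For Z = 2 the level energies scale as Z², so the effective Rydberg energy is 13.6 × 4 = 54.40 eV.
ΔE = 54.40 × (1/4² − 1/7²) = 54.40 × 0.04209 = 2.290 eV.
λ = hc/ΔE = 1240 / 2.290 = 542 nm.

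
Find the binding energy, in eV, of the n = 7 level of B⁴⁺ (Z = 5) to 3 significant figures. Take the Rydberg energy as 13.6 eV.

E_n = −13.6 Z²/n² = −340.0/n² eV for Z = 5.
E_7 = −340.0/49 = −6.94 eV, so ionization (to E = 0) requires 6.94 eV.

6.94 eV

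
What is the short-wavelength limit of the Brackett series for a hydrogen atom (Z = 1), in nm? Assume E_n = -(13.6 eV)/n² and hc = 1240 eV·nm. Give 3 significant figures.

The Brackett series has lower level n_f = 4; the series limit corresponds to n_i → ∞.
ΔE_max = 13.6 × 1 / 4² = 0.8500 eV.
λ_min = 1240 / 0.8500 = 1460 nm.

1460 nm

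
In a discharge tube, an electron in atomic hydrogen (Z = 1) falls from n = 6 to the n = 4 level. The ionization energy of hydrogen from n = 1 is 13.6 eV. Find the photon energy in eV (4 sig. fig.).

0.4722 eV

E_6 = −13.60/36 = −0.3778 eV and E_4 = −13.60/16 = −0.8500 eV.
The photon energy is |E_6 − E_4| = 0.4722 eV.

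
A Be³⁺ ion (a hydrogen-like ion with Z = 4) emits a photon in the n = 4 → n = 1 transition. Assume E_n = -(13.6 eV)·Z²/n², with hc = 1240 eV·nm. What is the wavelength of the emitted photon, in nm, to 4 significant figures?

6.078 nm

For Z = 4 the level energies scale as Z², so the effective Rydberg energy is 13.6 × 16 = 217.6 eV.
ΔE = 217.6 × (1/1² − 1/4²) = 217.6 × 0.9375 = 204.0 eV.
λ = hc/ΔE = 1240 / 204.0 = 6.078 nm.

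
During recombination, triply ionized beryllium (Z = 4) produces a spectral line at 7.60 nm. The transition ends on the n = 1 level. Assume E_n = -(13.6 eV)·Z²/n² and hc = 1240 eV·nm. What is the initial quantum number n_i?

The photon energy is ΔE = hc/λ = 1240 / 7.60 = 163.2 eV.
With Z = 4, ΔE = 217.6 × (1/n_f² − 1/n_i²), so 1/n_f² − 1/n_i² = 0.7498.
With n_f = 1: 1/n_i² = 1/1 − 0.7498 = 0.2502, so n_i ≈ 2.00.

n_i = 2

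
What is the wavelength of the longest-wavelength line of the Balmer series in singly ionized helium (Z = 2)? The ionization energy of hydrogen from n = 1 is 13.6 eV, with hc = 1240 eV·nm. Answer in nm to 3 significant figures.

164 nm

The Balmer series terminates on n_f = 2; the first line has n_i = 2+1 = 3.
ΔE = 54.40 × (1/2² − 1/3²) = 7.556 eV.
λ = 1240 / 7.556 = 164 nm.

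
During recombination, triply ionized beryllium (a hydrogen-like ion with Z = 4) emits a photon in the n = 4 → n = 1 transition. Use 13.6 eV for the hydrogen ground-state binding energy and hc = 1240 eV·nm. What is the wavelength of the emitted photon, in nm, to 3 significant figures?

For Z = 4 the level energies scale as Z², so the effective Rydberg energy is 13.6 × 16 = 217.6 eV.
ΔE = 217.6 × (1/1² − 1/4²) = 217.6 × 0.9375 = 204.0 eV.
λ = hc/ΔE = 1240 / 204.0 = 6.08 nm.

6.08 nm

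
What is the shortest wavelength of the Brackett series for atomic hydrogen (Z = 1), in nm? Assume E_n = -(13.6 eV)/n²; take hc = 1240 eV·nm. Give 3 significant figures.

The Brackett series has lower level n_f = 4; the series limit corresponds to n_i → ∞.
ΔE_max = 13.6 × 1 / 4² = 0.8500 eV.
λ_min = 1240 / 0.8500 = 1460 nm.

1460 nm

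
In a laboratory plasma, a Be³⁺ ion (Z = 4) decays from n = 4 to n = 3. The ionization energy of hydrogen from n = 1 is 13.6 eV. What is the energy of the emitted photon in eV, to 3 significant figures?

The Bohr energies scale as Z², so for Z = 4: E_n = −217.6/n² eV.
E_4 = −217.6/16 = −13.60 eV and E_3 = −217.6/9 = −24.18 eV.
The photon energy is |E_4 − E_3| = 10.6 eV.

10.6 eV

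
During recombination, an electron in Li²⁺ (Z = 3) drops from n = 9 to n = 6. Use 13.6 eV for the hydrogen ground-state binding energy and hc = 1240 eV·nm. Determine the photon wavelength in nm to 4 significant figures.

For Z = 3 the level energies scale as Z², so the effective Rydberg energy is 13.6 × 9 = 122.4 eV.
ΔE = 122.4 × (1/6² − 1/9²) = 122.4 × 0.01543 = 1.889 eV.
λ = hc/ΔE = 1240 / 1.889 = 656.5 nm.

656.5 nm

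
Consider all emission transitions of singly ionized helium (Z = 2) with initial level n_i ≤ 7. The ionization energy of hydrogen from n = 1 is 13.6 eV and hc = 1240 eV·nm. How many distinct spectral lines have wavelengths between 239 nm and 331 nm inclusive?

3

Enumerate all n_i → n_f pairs with 1 ≤ n_f < n_i ≤ 7 and compute λ = 1240 / [13.6·4·(1/n_f² − 1/n_i²)].
Lines falling in [239, 331] nm: 7→3 (251.3 nm), 6→3 (273.5 nm), 5→3 (320.5 nm).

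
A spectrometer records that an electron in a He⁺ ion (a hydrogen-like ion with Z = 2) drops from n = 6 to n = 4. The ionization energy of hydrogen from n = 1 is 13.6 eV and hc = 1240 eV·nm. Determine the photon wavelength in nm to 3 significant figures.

656 nm

For Z = 2 the level energies scale as Z², so the effective Rydberg energy is 13.6 × 4 = 54.40 eV.
ΔE = 54.40 × (1/4² − 1/6²) = 54.40 × 0.03472 = 1.889 eV.
λ = hc/ΔE = 1240 / 1.889 = 656 nm.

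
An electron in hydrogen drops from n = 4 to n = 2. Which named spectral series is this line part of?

Balmer

The series is set by the lower level: n_f = 2 is the Balmer series.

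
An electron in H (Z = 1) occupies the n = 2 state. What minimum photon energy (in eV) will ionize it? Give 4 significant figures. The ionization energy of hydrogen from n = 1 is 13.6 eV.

E_2 = −13.60/4 = −3.400 eV, so ionization (to E = 0) requires 3.400 eV.

3.400 eV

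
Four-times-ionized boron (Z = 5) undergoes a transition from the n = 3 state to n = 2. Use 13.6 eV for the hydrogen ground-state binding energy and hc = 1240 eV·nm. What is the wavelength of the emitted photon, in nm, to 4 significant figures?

For Z = 5 the level energies scale as Z², so the effective Rydberg energy is 13.6 × 25 = 340.0 eV.
ΔE = 340.0 × (1/2² − 1/3²) = 340.0 × 0.1389 = 47.22 eV.
λ = hc/ΔE = 1240 / 47.22 = 26.26 nm.

26.26 nm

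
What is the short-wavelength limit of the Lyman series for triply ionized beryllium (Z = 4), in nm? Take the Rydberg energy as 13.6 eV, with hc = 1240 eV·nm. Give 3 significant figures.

The Lyman series has lower level n_f = 1; the series limit corresponds to n_i → ∞.
ΔE_max = 13.6 × 16 / 1² = 217.6 eV.
λ_min = 1240 / 217.6 = 5.70 nm.

5.70 nm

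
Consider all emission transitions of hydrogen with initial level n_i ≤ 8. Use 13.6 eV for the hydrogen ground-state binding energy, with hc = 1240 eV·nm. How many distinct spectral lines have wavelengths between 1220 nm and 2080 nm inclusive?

3

Enumerate all n_i → n_f pairs with 1 ≤ n_f < n_i ≤ 8 and compute λ = 1240 / [13.6·1·(1/n_f² − 1/n_i²)].
Lines falling in [1220, 2080] nm: 5→3 (1282 nm), 4→3 (1876 nm), 8→4 (1945 nm).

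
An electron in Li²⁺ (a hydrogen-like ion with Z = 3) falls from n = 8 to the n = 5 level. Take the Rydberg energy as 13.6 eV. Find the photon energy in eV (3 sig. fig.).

The Bohr energies scale as Z², so for Z = 3: E_n = −122.4/n² eV.
E_8 = −122.4/64 = −1.913 eV and E_5 = −122.4/25 = −4.896 eV.
The photon energy is |E_8 − E_5| = 2.98 eV.

2.98 eV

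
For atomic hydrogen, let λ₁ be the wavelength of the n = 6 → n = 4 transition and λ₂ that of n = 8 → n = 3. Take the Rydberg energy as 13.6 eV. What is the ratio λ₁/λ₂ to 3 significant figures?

λ ∝ 1/ΔE ∝ 1/(1/n_f² − 1/n_i²), and the Z² and hc factors cancel in the ratio.
λ₁/λ₂ = (1/3² − 1/8²)/(1/4² − 1/6²) = 0.09549/0.03472 = 2.75.

2.75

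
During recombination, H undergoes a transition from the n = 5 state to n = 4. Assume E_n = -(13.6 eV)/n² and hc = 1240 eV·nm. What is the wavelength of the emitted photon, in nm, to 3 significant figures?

4050 nm

ΔE = 13.60 × (1/4² − 1/5²) = 13.60 × 0.02250 = 0.3060 eV.
λ = hc/ΔE = 1240 / 0.3060 = 4050 nm.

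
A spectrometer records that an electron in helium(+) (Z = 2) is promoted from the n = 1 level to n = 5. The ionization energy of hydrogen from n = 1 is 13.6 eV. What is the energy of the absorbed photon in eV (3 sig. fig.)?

The Bohr energies scale as Z², so for Z = 2: E_n = −54.40/n² eV.
E_5 = −54.40/25 = −2.176 eV and E_1 = −54.40/1 = −54.40 eV.
The photon energy is |E_5 − E_1| = 52.2 eV.

52.2 eV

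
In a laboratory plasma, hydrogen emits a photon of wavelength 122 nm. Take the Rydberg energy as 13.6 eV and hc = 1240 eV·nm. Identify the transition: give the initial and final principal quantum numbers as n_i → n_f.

The photon energy is ΔE = hc/λ = 1240 / 122 = 10.16 eV.
With Z = 1, ΔE = 13.60 × (1/n_f² − 1/n_i²), so 1/n_f² − 1/n_i² = 0.7473.
Trying n_f = 1 gives 1/n_i² = 0.2527, i.e. n_i ≈ 2; this pair matches.

n_i = 2, n_f = 1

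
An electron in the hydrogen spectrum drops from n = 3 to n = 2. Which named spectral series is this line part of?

Balmer

The series is set by the lower level: n_f = 2 is the Balmer series.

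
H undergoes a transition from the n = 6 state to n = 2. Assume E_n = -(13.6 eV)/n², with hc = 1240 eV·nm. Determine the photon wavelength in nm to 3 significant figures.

410 nm

ΔE = 13.60 × (1/2² − 1/6²) = 13.60 × 0.2222 = 3.022 eV.
λ = hc/ΔE = 1240 / 3.022 = 410 nm.
This line belongs to the Balmer series.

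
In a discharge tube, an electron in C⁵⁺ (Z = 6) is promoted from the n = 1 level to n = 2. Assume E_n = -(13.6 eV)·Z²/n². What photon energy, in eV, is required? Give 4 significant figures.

367.2 eV

The Bohr energies scale as Z², so for Z = 6: E_n = −489.6/n² eV.
E_2 = −489.6/4 = −122.4 eV and E_1 = −489.6/1 = −489.6 eV.
The photon energy is |E_2 − E_1| = 367.2 eV.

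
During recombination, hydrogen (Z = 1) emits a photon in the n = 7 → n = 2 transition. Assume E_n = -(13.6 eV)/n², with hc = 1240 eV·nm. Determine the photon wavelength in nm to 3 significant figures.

ΔE = 13.60 × (1/2² − 1/7²) = 13.60 × 0.2296 = 3.122 eV.
λ = hc/ΔE = 1240 / 3.122 = 397 nm.
This line belongs to the Balmer series.

397 nm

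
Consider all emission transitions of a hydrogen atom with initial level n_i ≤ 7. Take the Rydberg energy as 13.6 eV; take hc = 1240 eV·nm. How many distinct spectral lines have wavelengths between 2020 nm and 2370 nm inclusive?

1

Enumerate all n_i → n_f pairs with 1 ≤ n_f < n_i ≤ 7 and compute λ = 1240 / [13.6·1·(1/n_f² − 1/n_i²)].
Lines falling in [2020, 2370] nm: 7→4 (2166 nm).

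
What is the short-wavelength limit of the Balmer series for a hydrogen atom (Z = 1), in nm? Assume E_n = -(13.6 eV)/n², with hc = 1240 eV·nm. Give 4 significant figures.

The Balmer series has lower level n_f = 2; the series limit corresponds to n_i → ∞.
ΔE_max = 13.6 × 1 / 2² = 3.400 eV.
λ_min = 1240 / 3.400 = 364.7 nm.

364.7 nm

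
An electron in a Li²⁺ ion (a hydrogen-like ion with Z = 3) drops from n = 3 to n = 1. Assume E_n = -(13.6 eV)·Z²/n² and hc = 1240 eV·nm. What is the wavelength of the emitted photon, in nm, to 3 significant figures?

11.4 nm

For Z = 3 the level energies scale as Z², so the effective Rydberg energy is 13.6 × 9 = 122.4 eV.
ΔE = 122.4 × (1/1² − 1/3²) = 122.4 × 0.8889 = 108.8 eV.
λ = hc/ΔE = 1240 / 108.8 = 11.4 nm.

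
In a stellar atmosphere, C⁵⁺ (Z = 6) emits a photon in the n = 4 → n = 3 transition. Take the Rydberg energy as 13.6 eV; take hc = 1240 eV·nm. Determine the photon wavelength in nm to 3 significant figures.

52.1 nm

For Z = 6 the level energies scale as Z², so the effective Rydberg energy is 13.6 × 36 = 489.6 eV.
ΔE = 489.6 × (1/3² − 1/4²) = 489.6 × 0.04861 = 23.80 eV.
λ = hc/ΔE = 1240 / 23.80 = 52.1 nm.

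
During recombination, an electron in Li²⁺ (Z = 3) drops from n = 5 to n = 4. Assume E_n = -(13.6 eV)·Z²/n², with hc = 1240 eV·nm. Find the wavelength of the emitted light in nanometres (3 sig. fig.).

For Z = 3 the level energies scale as Z², so the effective Rydberg energy is 13.6 × 9 = 122.4 eV.
ΔE = 122.4 × (1/4² − 1/5²) = 122.4 × 0.02250 = 2.754 eV.
λ = hc/ΔE = 1240 / 2.754 = 450 nm.

450 nm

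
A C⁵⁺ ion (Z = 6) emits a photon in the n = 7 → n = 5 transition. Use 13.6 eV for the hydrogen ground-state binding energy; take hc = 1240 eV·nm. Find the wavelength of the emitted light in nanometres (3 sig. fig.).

For Z = 6 the level energies scale as Z², so the effective Rydberg energy is 13.6 × 36 = 489.6 eV.
ΔE = 489.6 × (1/5² − 1/7²) = 489.6 × 0.01959 = 9.592 eV.
λ = hc/ΔE = 1240 / 9.592 = 129 nm.

129 nm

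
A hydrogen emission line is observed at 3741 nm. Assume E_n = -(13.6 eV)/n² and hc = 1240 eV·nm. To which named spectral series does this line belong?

Pfund

ΔE = 1240/3741 = 0.3315 eV.
This matches 13.6 × (1/5² − 1/8²), so n_f = 5: the Pfund series.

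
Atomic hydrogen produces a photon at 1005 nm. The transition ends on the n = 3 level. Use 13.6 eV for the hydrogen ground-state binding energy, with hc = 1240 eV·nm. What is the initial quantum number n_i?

n_i = 7

The photon energy is ΔE = hc/λ = 1240 / 1005 = 1.234 eV.
With Z = 1, ΔE = 13.60 × (1/n_f² − 1/n_i²), so 1/n_f² − 1/n_i² = 0.09072.
With n_f = 3: 1/n_i² = 1/9 − 0.09072 = 0.02039, so n_i ≈ 7.00.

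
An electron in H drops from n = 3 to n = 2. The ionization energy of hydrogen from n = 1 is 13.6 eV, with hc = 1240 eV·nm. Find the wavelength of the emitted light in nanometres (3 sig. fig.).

656 nm

ΔE = 13.60 × (1/2² − 1/3²) = 13.60 × 0.1389 = 1.889 eV.
λ = hc/ΔE = 1240 / 1.889 = 656 nm.
This line belongs to the Balmer series.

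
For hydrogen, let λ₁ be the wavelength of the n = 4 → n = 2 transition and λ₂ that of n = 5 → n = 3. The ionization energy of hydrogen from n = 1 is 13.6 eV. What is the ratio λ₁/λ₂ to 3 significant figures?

λ ∝ 1/ΔE ∝ 1/(1/n_f² − 1/n_i²), and the Z² and hc factors cancel in the ratio.
λ₁/λ₂ = (1/3² − 1/5²)/(1/2² − 1/4²) = 0.07111/0.1875 = 0.379.

0.379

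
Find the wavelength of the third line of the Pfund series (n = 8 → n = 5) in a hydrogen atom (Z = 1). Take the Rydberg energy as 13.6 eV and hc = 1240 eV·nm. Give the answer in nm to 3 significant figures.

The Pfund series terminates on n_f = 5; the third line has n_i = 5+3 = 8.
ΔE = 13.60 × (1/5² − 1/8²) = 0.3315 eV.
λ = 1240 / 0.3315 = 3740 nm.

3740 nm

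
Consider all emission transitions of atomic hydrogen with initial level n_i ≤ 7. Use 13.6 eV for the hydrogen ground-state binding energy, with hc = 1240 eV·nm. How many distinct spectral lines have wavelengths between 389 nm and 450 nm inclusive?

3

Enumerate all n_i → n_f pairs with 1 ≤ n_f < n_i ≤ 7 and compute λ = 1240 / [13.6·1·(1/n_f² − 1/n_i²)].
Lines falling in [389, 450] nm: 7→2 (397.1 nm), 6→2 (410.3 nm), 5→2 (434.2 nm).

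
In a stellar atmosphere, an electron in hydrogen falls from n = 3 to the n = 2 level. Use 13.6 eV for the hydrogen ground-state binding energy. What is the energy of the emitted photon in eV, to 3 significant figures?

1.89 eV

E_3 = −13.60/9 = −1.511 eV and E_2 = −13.60/4 = −3.400 eV.
The photon energy is |E_3 − E_2| = 1.89 eV.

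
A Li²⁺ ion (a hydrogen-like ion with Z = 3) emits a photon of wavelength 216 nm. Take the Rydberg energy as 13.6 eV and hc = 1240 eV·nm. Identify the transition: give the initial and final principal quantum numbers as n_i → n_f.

The photon energy is ΔE = hc/λ = 1240 / 216 = 5.741 eV.
With Z = 3, ΔE = 122.4 × (1/n_f² − 1/n_i²), so 1/n_f² − 1/n_i² = 0.04690.
Trying n_f = 4 gives 1/n_i² = 0.01560, i.e. n_i ≈ 8; this pair matches.

n_i = 8, n_f = 4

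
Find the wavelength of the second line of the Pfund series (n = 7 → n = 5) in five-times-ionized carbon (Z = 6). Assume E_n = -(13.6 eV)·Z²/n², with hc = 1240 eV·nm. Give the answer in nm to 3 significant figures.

129 nm

The Pfund series terminates on n_f = 5; the second line has n_i = 5+2 = 7.
ΔE = 489.6 × (1/5² − 1/7²) = 9.592 eV.
λ = 1240 / 9.592 = 129 nm.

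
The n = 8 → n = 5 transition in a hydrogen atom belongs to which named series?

Pfund

The series is set by the lower level: n_f = 5 is the Pfund series.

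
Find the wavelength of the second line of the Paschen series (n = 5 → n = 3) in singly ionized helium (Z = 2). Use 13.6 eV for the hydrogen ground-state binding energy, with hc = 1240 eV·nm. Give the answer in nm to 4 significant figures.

320.5 nm

The Paschen series terminates on n_f = 3; the second line has n_i = 3+2 = 5.
ΔE = 54.40 × (1/3² − 1/5²) = 3.868 eV.
λ = 1240 / 3.868 = 320.5 nm.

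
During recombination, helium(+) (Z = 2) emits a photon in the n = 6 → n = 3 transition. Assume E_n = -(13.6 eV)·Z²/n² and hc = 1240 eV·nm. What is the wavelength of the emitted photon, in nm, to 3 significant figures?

For Z = 2 the level energies scale as Z², so the effective Rydberg energy is 13.6 × 4 = 54.40 eV.
ΔE = 54.40 × (1/3² − 1/6²) = 54.40 × 0.08333 = 4.533 eV.
λ = hc/ΔE = 1240 / 4.533 = 274 nm.

274 nm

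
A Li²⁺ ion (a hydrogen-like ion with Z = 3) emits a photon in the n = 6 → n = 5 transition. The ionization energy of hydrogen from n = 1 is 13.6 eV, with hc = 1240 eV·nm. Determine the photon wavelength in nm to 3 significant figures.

For Z = 3 the level energies scale as Z², so the effective Rydberg energy is 13.6 × 9 = 122.4 eV.
ΔE = 122.4 × (1/5² − 1/6²) = 122.4 × 0.01222 = 1.496 eV.
λ = hc/ΔE = 1240 / 1.496 = 829 nm.

829 nm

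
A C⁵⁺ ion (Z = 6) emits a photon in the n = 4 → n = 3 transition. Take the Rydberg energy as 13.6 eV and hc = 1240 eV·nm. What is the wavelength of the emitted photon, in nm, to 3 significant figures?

For Z = 6 the level energies scale as Z², so the effective Rydberg energy is 13.6 × 36 = 489.6 eV.
ΔE = 489.6 × (1/3² − 1/4²) = 489.6 × 0.04861 = 23.80 eV.
λ = hc/ΔE = 1240 / 23.80 = 52.1 nm.

52.1 nm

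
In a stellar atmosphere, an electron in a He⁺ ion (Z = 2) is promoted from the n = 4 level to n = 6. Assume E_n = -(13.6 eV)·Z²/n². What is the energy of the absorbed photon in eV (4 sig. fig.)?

1.889 eV

The Bohr energies scale as Z², so for Z = 2: E_n = −54.40/n² eV.
E_6 = −54.40/36 = −1.511 eV and E_4 = −54.40/16 = −3.400 eV.
The photon energy is |E_6 − E_4| = 1.889 eV.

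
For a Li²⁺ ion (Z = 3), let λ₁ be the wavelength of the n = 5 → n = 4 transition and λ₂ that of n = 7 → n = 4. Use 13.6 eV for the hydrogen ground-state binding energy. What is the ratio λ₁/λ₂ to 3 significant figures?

λ ∝ 1/ΔE ∝ 1/(1/n_f² − 1/n_i²), and the Z² and hc factors cancel in the ratio.
λ₁/λ₂ = (1/4² − 1/7²)/(1/4² − 1/5²) = 0.04209/0.02250 = 1.87.

1.87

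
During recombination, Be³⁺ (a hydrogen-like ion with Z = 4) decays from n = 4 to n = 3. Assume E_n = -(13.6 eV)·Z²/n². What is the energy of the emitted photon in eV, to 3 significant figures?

10.6 eV

The Bohr energies scale as Z², so for Z = 4: E_n = −217.6/n² eV.
E_4 = −217.6/16 = −13.60 eV and E_3 = −217.6/9 = −24.18 eV.
The photon energy is |E_4 − E_3| = 10.6 eV.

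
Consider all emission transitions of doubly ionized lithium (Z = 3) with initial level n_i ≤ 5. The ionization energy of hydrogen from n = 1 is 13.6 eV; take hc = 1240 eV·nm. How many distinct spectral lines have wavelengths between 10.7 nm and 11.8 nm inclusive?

Enumerate all n_i → n_f pairs with 1 ≤ n_f < n_i ≤ 5 and compute λ = 1240 / [13.6·9·(1/n_f² − 1/n_i²)].
Lines falling in [10.7, 11.8] nm: 4→1 (10.81 nm), 3→1 (11.40 nm).

2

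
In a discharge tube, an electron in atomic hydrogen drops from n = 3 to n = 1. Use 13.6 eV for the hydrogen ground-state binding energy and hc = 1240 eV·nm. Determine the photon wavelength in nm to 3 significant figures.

103 nm

ΔE = 13.60 × (1/1² − 1/3²) = 13.60 × 0.8889 = 12.09 eV.
λ = hc/ΔE = 1240 / 12.09 = 103 nm.
This line belongs to the Lyman series.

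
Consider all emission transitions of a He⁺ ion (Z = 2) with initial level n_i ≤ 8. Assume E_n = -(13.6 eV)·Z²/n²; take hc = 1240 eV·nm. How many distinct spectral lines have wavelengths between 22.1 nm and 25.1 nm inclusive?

5

Enumerate all n_i → n_f pairs with 1 ≤ n_f < n_i ≤ 8 and compute λ = 1240 / [13.6·4·(1/n_f² − 1/n_i²)].
Lines falling in [22.1, 25.1] nm: 8→1 (23.16 nm), 7→1 (23.27 nm), 6→1 (23.45 nm), 5→1 (23.74 nm), 4→1 (24.31 nm).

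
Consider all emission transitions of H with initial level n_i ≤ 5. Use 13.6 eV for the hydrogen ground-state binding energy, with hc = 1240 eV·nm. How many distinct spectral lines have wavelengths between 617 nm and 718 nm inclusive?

Enumerate all n_i → n_f pairs with 1 ≤ n_f < n_i ≤ 5 and compute λ = 1240 / [13.6·1·(1/n_f² − 1/n_i²)].
Lines falling in [617, 718] nm: 3→2 (656.5 nm).

1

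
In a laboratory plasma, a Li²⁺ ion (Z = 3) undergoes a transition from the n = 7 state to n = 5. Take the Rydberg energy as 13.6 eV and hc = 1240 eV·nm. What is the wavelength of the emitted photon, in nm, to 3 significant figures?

517 nm

For Z = 3 the level energies scale as Z², so the effective Rydberg energy is 13.6 × 9 = 122.4 eV.
ΔE = 122.4 × (1/5² − 1/7²) = 122.4 × 0.01959 = 2.398 eV.
λ = hc/ΔE = 1240 / 2.398 = 517 nm.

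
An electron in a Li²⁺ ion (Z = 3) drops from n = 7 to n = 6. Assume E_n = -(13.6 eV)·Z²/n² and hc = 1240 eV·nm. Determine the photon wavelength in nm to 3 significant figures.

1370 nm

For Z = 3 the level energies scale as Z², so the effective Rydberg energy is 13.6 × 9 = 122.4 eV.
ΔE = 122.4 × (1/6² − 1/7²) = 122.4 × 0.007370 = 0.9020 eV.
λ = hc/ΔE = 1240 / 0.9020 = 1370 nm.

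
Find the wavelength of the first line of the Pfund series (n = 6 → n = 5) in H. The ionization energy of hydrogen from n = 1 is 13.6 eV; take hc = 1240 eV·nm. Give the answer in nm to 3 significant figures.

7460 nm

The Pfund series terminates on n_f = 5; the first line has n_i = 5+1 = 6.
ΔE = 13.60 × (1/5² − 1/6²) = 0.1662 eV.
λ = 1240 / 0.1662 = 7460 nm.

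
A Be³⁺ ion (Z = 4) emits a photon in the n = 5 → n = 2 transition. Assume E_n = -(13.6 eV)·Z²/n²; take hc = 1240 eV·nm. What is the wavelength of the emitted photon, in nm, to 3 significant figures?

For Z = 4 the level energies scale as Z², so the effective Rydberg energy is 13.6 × 16 = 217.6 eV.
ΔE = 217.6 × (1/2² − 1/5²) = 217.6 × 0.2100 = 45.70 eV.
λ = hc/ΔE = 1240 / 45.70 = 27.1 nm.

27.1 nm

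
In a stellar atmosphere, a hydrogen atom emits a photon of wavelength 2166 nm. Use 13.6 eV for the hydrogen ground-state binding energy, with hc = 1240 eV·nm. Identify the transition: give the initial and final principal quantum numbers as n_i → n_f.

The photon energy is ΔE = hc/λ = 1240 / 2166 = 0.5725 eV.
With Z = 1, ΔE = 13.60 × (1/n_f² − 1/n_i²), so 1/n_f² − 1/n_i² = 0.04209.
Trying n_f = 4 gives 1/n_i² = 0.02041, i.e. n_i ≈ 7; this pair matches.

n_i = 7, n_f = 4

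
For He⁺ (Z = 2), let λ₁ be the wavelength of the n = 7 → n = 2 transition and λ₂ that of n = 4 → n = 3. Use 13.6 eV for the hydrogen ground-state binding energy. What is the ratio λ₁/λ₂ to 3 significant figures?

λ ∝ 1/ΔE ∝ 1/(1/n_f² − 1/n_i²), and the Z² and hc factors cancel in the ratio.
λ₁/λ₂ = (1/3² − 1/4²)/(1/2² − 1/7²) = 0.04861/0.2296 = 0.212.

0.212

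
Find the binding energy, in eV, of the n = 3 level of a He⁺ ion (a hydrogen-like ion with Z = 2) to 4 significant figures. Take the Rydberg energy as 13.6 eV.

E_n = −13.6 Z²/n² = −54.40/n² eV for Z = 2.
E_3 = −54.40/9 = −6.044 eV, so ionization (to E = 0) requires 6.044 eV.

6.044 eV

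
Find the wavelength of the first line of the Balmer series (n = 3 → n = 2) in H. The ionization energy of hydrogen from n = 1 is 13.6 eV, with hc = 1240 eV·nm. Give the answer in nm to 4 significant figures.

The Balmer series terminates on n_f = 2; the first line has n_i = 2+1 = 3.
ΔE = 13.60 × (1/2² − 1/3²) = 1.889 eV.
λ = 1240 / 1.889 = 656.5 nm.

656.5 nm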